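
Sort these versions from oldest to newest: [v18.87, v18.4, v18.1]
[v18.1, v18.4, v18.87]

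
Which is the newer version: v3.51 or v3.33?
v3.51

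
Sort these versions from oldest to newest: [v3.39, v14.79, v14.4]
[v3.39, v14.4, v14.79]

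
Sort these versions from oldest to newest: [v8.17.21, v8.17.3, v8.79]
[v8.17.3, v8.17.21, v8.79]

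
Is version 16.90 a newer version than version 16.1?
Yes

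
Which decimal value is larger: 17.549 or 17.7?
17.7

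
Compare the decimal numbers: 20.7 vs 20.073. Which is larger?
20.7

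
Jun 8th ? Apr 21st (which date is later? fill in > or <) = >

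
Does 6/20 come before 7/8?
Yes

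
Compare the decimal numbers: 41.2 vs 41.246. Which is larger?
41.246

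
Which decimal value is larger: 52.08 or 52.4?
52.4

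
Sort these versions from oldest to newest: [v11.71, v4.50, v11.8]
[v4.50, v11.8, v11.71]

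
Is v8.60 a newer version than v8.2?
Yes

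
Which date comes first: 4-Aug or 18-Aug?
4-Aug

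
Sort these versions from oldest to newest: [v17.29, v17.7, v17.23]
[v17.7, v17.23, v17.29]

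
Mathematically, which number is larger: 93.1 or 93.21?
93.21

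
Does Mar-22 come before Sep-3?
Yes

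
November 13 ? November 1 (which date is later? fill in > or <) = >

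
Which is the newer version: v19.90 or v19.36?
v19.90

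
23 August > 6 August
True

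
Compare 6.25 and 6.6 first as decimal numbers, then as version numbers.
As decimals: 6.25 < 6.6. As versions: v6.25 > v6.6 (minor version 25 > 6).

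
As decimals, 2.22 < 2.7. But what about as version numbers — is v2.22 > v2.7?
True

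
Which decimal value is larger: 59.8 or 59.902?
59.902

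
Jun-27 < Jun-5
False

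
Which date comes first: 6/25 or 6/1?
6/1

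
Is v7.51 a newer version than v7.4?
Yes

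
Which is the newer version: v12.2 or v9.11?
v12.2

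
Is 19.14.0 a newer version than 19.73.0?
No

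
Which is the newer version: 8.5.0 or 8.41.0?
8.41.0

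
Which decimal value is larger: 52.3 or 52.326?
52.326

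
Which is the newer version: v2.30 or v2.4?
v2.30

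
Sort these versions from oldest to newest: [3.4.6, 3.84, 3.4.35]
[3.4.6, 3.4.35, 3.84]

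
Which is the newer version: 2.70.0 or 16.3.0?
16.3.0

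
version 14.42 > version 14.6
True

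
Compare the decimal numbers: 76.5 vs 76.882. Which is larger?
76.882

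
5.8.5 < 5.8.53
True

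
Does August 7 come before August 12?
Yes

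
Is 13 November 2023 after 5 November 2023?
Yes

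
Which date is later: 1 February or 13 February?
13 February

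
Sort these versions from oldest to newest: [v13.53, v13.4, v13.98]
[v13.4, v13.53, v13.98]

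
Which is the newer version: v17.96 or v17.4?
v17.96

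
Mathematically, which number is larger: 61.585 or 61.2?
61.585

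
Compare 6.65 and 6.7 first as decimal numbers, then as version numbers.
As decimals: 6.65 < 6.7. As versions: v6.65 > v6.7 (minor version 65 > 7).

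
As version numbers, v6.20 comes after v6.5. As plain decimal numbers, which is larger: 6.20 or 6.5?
6.5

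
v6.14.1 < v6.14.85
True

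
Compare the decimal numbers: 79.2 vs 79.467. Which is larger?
79.467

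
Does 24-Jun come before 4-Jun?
No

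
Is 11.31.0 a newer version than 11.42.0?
No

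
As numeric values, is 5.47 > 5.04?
True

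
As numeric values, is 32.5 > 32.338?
True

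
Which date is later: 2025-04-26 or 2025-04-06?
2025-04-26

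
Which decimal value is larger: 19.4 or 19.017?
19.4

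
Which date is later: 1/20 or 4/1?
4/1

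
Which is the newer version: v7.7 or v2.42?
v7.7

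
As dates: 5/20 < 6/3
True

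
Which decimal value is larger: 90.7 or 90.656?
90.7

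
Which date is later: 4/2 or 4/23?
4/23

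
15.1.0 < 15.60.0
True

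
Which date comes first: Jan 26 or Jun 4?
Jan 26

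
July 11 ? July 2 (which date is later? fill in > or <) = >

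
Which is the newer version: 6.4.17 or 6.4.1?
6.4.17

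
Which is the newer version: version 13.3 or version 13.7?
version 13.7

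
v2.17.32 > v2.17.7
True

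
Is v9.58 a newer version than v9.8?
Yes. Version numbers are compared segment by segment as integers, not as decimals: minor version 58 > 8, so v9.58 > v9.8 (even though the decimal 9.58 < 9.8).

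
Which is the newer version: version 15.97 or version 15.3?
version 15.97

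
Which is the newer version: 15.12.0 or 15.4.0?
15.12.0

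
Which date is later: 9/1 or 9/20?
9/20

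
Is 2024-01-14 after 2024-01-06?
Yes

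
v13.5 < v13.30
True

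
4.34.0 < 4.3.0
False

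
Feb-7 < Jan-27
False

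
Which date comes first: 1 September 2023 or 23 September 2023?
1 September 2023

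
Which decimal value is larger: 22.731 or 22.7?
22.731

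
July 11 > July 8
True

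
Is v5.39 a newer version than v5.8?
Yes. Version numbers are compared segment by segment as integers, not as decimals: minor version 39 > 8, so v5.39 > v5.8 (even though the decimal 5.39 < 5.8).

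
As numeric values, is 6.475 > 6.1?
True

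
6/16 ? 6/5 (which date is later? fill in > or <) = >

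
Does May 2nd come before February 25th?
No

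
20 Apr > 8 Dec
False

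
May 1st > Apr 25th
True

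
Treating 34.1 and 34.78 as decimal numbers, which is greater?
34.78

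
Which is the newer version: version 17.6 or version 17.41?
version 17.41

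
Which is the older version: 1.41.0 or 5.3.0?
1.41.0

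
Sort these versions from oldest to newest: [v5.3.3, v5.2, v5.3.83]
[v5.2, v5.3.3, v5.3.83]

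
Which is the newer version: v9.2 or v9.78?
v9.78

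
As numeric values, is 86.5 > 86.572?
False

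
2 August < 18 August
True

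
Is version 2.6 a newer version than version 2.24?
No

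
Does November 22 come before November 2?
No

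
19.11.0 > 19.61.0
False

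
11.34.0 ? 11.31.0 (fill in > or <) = >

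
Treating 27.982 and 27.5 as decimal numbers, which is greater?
27.982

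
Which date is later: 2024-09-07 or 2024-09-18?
2024-09-18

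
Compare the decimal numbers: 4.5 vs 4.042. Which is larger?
4.5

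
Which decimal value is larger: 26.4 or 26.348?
26.4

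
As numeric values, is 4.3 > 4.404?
False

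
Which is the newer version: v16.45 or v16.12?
v16.45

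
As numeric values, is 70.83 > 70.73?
True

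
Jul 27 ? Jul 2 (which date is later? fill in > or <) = >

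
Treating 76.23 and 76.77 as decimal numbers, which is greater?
76.77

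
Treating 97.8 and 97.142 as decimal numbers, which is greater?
97.8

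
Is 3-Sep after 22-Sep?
No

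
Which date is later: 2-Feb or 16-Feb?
16-Feb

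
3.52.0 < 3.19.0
False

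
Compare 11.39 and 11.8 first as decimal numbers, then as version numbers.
As decimals: 11.39 < 11.8. As versions: v11.39 > v11.8 (minor version 39 > 8).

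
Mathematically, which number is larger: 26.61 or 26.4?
26.61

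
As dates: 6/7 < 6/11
True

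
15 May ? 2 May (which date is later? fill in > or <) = >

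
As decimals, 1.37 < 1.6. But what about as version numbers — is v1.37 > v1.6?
True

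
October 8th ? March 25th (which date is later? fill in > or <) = >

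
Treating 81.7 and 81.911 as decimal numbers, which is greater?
81.911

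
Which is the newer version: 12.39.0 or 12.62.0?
12.62.0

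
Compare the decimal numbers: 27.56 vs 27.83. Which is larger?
27.83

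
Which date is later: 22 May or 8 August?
8 August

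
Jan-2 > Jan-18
False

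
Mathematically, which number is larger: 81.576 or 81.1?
81.576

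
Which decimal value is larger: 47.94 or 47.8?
47.94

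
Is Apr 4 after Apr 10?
No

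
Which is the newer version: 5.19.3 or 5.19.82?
5.19.82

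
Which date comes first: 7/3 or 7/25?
7/3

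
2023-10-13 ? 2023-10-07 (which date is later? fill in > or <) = >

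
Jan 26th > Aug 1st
False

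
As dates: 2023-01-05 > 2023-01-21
False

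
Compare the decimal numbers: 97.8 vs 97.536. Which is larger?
97.8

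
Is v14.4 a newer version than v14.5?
No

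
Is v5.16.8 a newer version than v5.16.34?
No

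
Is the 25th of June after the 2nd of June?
Yes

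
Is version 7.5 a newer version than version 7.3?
Yes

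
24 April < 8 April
False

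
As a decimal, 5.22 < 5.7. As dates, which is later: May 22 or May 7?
May 22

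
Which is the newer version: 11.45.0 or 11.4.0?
11.45.0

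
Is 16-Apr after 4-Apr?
Yes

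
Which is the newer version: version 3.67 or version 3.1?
version 3.67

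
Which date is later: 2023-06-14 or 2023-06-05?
2023-06-14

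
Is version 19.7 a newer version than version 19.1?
Yes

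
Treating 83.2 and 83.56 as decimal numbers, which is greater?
83.56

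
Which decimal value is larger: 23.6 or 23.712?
23.712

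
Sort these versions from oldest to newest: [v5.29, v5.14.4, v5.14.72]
[v5.14.4, v5.14.72, v5.29]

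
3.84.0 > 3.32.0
True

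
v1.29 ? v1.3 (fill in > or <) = >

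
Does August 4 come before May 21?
No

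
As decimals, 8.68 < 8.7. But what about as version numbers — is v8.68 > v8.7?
True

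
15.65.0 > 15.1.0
True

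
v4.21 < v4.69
True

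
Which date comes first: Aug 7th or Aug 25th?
Aug 7th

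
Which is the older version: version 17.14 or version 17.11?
version 17.11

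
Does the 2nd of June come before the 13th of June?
Yes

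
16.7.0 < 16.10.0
True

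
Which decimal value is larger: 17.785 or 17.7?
17.785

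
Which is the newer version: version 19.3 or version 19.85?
version 19.85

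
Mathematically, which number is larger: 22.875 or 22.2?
22.875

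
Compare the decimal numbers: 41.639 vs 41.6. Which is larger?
41.639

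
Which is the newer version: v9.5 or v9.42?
v9.42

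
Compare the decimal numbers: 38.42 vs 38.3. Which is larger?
38.42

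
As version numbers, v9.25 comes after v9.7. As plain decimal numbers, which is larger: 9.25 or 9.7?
9.7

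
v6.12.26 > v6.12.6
True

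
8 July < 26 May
False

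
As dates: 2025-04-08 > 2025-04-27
False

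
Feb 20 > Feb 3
True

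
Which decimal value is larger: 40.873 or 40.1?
40.873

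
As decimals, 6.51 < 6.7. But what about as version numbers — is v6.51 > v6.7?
True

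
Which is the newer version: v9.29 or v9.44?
v9.44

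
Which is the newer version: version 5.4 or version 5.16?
version 5.16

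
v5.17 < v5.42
True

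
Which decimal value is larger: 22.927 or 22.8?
22.927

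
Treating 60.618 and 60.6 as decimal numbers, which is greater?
60.618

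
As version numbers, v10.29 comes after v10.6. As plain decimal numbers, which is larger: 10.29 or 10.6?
10.6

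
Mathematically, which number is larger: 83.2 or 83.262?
83.262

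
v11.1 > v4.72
True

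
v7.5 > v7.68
False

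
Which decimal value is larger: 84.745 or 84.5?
84.745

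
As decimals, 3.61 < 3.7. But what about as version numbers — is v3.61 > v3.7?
True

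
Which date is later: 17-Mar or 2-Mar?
17-Mar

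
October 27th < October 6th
False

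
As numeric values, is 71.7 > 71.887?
False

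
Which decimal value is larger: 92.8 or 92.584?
92.8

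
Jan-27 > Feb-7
False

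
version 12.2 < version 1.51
False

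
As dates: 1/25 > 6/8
False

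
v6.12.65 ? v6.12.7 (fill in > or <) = >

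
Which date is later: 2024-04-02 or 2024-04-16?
2024-04-16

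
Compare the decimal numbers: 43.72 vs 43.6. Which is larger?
43.72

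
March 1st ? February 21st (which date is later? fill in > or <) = >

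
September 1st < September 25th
True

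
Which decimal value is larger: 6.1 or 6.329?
6.329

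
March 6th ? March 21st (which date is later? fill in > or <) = <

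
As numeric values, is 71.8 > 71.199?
True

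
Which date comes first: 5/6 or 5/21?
5/6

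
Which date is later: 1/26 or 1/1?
1/26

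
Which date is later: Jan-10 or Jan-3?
Jan-10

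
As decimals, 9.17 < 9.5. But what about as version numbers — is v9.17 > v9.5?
True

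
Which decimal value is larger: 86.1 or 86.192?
86.192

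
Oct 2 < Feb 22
False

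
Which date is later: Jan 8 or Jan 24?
Jan 24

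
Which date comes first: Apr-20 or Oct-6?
Apr-20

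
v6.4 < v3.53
False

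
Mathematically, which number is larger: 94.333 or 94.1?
94.333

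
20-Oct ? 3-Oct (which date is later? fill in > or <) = >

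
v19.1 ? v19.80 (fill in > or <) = <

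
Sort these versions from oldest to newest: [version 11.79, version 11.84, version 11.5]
[version 11.5, version 11.79, version 11.84]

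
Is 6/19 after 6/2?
Yes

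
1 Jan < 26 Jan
True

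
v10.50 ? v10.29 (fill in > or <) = >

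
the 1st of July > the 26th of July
False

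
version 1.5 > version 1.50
False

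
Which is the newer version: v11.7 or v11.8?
v11.8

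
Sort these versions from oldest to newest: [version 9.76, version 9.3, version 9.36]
[version 9.3, version 9.36, version 9.76]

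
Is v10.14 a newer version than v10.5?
Yes. Version numbers are compared segment by segment as integers, not as decimals: minor version 14 > 5, so v10.14 > v10.5 (even though the decimal 10.14 < 10.5).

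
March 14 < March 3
False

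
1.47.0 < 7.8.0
True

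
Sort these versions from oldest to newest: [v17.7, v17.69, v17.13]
[v17.7, v17.13, v17.69]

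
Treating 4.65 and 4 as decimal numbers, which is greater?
4.65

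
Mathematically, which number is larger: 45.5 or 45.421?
45.5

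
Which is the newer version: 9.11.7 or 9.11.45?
9.11.45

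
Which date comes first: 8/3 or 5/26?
5/26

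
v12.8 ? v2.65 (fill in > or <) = >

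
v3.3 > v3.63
False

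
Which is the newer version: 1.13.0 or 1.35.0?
1.35.0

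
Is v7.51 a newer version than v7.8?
Yes. Version numbers are compared segment by segment as integers, not as decimals: minor version 51 > 8, so v7.51 > v7.8 (even though the decimal 7.51 < 7.8).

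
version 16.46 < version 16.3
False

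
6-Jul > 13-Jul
False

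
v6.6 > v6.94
False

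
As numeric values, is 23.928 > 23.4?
True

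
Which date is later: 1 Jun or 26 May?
1 Jun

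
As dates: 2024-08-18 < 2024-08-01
False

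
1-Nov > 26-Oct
True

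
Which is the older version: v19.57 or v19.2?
v19.2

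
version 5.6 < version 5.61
True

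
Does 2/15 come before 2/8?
No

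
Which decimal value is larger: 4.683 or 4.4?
4.683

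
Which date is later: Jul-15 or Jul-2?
Jul-15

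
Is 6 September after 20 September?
No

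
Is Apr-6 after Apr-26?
No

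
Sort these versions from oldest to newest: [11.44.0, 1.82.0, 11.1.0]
[1.82.0, 11.1.0, 11.44.0]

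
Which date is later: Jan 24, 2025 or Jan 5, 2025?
Jan 24, 2025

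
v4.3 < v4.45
True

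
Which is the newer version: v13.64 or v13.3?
v13.64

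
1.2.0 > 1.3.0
False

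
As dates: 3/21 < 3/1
False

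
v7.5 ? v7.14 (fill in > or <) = <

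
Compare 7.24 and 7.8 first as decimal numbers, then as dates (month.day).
As decimals: 7.24 < 7.8. As dates: 7/24 is later than 7/8 (day 24 > day 8).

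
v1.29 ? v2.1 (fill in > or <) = <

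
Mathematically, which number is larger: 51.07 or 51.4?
51.4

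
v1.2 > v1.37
False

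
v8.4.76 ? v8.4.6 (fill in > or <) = >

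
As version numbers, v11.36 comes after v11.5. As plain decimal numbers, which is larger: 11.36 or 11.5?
11.5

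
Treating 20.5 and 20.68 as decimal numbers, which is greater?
20.68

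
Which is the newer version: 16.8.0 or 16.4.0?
16.8.0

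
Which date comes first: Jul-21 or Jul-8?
Jul-8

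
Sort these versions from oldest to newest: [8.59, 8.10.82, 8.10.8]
[8.10.8, 8.10.82, 8.59]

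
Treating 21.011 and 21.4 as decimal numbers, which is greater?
21.4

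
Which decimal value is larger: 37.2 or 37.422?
37.422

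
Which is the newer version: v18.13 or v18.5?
v18.13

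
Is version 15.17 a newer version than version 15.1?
Yes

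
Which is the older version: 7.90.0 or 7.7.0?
7.7.0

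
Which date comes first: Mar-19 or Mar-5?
Mar-5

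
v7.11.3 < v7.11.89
True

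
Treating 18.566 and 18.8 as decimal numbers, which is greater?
18.8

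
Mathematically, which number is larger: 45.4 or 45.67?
45.67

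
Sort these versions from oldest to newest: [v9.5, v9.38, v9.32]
[v9.5, v9.32, v9.38]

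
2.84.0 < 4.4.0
True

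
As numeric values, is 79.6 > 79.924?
False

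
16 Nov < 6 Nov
False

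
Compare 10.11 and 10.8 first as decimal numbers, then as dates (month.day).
As decimals: 10.11 < 10.8. As dates: 10/11 is later than 10/8 (day 11 > day 8).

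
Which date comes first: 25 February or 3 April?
25 February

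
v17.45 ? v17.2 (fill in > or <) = >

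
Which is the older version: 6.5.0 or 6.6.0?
6.5.0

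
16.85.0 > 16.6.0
True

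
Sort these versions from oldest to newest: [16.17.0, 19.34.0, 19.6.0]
[16.17.0, 19.6.0, 19.34.0]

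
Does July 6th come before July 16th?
Yes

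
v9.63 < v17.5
True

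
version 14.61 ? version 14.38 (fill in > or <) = >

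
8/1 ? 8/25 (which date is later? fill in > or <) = <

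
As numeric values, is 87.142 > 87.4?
False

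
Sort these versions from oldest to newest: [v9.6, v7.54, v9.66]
[v7.54, v9.6, v9.66]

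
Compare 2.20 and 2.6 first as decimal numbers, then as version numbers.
As decimals: 2.20 < 2.6. As versions: v2.20 > v2.6 (minor version 20 > 6).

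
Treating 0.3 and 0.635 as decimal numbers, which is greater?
0.635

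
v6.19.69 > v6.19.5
True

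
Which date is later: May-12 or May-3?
May-12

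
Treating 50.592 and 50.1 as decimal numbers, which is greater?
50.592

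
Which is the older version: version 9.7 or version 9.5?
version 9.5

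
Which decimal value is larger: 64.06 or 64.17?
64.17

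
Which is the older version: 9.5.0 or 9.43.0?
9.5.0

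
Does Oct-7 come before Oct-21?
Yes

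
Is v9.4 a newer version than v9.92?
No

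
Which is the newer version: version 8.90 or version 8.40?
version 8.90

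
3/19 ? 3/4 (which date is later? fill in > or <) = >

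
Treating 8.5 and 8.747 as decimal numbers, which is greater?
8.747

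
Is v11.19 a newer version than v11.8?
Yes. Version numbers are compared segment by segment as integers, not as decimals: minor version 19 > 8, so v11.19 > v11.8 (even though the decimal 11.19 < 11.8).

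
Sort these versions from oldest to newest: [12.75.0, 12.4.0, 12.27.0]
[12.4.0, 12.27.0, 12.75.0]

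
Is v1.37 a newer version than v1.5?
Yes. Version numbers are compared segment by segment as integers, not as decimals: minor version 37 > 5, so v1.37 > v1.5 (even though the decimal 1.37 < 1.5).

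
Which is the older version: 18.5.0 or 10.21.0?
10.21.0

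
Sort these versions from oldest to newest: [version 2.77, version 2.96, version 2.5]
[version 2.5, version 2.77, version 2.96]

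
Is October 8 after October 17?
No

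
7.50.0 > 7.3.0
True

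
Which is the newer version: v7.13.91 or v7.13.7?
v7.13.91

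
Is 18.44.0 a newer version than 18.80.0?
No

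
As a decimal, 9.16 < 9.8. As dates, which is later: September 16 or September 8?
September 16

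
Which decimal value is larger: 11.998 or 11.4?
11.998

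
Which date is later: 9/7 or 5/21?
9/7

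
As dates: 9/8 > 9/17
False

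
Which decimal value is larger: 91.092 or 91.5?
91.5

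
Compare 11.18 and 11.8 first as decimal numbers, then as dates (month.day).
As decimals: 11.18 < 11.8. As dates: 11/18 is later than 11/8 (day 18 > day 8).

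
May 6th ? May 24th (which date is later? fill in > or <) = <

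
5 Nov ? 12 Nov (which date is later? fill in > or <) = <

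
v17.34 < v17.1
False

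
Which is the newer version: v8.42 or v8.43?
v8.43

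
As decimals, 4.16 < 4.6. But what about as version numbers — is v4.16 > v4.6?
True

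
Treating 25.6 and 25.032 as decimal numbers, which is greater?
25.6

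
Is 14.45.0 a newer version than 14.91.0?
No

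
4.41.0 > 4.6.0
True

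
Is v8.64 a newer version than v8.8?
Yes. Version numbers are compared segment by segment as integers, not as decimals: minor version 64 > 8, so v8.64 > v8.8 (even though the decimal 8.64 < 8.8).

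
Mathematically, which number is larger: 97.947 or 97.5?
97.947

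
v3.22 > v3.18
True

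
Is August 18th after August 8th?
Yes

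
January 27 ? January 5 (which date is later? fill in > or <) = >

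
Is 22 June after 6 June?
Yes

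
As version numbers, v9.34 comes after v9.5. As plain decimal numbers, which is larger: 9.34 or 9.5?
9.5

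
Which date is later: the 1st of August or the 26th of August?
the 26th of August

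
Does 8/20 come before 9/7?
Yes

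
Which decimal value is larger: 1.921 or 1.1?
1.921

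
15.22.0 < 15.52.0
True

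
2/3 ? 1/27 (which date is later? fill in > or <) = >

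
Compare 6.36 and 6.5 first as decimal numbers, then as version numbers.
As decimals: 6.36 < 6.5. As versions: v6.36 > v6.5 (minor version 36 > 5).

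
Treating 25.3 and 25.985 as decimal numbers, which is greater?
25.985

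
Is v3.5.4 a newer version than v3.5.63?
No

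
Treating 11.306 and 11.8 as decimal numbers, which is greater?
11.8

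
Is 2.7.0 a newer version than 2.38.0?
No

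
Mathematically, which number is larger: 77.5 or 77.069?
77.5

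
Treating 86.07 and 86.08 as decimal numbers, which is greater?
86.08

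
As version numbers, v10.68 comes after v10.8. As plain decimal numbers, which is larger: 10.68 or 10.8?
10.8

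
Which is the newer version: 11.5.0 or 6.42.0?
11.5.0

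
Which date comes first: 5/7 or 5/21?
5/7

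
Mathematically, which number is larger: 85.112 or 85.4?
85.4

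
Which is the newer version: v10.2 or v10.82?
v10.82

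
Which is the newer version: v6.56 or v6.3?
v6.56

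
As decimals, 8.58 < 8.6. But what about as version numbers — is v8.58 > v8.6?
True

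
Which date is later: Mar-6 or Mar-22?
Mar-22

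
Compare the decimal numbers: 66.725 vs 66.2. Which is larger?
66.725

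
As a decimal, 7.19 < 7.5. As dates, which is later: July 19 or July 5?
July 19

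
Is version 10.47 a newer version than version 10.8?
Yes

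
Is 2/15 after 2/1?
Yes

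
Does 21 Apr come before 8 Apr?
No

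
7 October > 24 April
True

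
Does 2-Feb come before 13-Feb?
Yes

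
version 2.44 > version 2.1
True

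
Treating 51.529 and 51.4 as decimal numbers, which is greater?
51.529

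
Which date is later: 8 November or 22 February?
8 November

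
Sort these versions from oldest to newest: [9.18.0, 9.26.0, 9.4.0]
[9.4.0, 9.18.0, 9.26.0]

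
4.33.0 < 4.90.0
True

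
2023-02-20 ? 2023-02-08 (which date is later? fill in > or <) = >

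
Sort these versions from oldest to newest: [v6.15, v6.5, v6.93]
[v6.5, v6.15, v6.93]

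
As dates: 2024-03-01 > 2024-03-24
False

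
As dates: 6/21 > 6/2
True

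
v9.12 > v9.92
False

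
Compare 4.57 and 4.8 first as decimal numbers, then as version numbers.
As decimals: 4.57 < 4.8. As versions: v4.57 > v4.8 (minor version 57 > 8).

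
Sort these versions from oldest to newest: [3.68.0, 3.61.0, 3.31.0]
[3.31.0, 3.61.0, 3.68.0]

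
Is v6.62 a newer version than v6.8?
Yes. Version numbers are compared segment by segment as integers, not as decimals: minor version 62 > 8, so v6.62 > v6.8 (even though the decimal 6.62 < 6.8).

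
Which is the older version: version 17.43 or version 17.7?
version 17.7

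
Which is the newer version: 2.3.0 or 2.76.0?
2.76.0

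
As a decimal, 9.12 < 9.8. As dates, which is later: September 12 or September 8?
September 12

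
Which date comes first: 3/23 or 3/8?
3/8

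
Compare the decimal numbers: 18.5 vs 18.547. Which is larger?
18.547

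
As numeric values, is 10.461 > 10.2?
True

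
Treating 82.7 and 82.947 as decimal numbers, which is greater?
82.947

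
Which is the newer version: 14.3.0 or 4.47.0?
14.3.0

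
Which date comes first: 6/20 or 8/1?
6/20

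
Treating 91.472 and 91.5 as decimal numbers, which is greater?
91.5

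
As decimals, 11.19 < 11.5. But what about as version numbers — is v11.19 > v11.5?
True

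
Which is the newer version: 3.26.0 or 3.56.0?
3.56.0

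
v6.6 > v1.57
True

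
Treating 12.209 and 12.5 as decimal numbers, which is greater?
12.5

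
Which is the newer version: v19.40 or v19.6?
v19.40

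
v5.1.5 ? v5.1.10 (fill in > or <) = <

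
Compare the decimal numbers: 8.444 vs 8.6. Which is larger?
8.6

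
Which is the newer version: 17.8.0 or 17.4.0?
17.8.0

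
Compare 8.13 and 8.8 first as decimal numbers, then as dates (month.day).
As decimals: 8.13 < 8.8. As dates: 8/13 is later than 8/8 (day 13 > day 8).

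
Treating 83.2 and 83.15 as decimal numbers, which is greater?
83.2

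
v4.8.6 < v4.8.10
True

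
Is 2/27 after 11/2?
No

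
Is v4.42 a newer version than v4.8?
Yes. Version numbers are compared segment by segment as integers, not as decimals: minor version 42 > 8, so v4.42 > v4.8 (even though the decimal 4.42 < 4.8).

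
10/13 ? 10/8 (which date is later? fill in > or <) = >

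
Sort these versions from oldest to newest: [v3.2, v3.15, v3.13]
[v3.2, v3.13, v3.15]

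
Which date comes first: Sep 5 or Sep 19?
Sep 5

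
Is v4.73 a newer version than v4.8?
Yes. Version numbers are compared segment by segment as integers, not as decimals: minor version 73 > 8, so v4.73 > v4.8 (even though the decimal 4.73 < 4.8).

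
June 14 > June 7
True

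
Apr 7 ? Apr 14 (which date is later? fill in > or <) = <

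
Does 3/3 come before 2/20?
No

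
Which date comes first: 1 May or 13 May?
1 May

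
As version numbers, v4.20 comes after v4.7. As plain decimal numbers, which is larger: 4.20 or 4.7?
4.7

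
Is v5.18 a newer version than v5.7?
Yes. Version numbers are compared segment by segment as integers, not as decimals: minor version 18 > 7, so v5.18 > v5.7 (even though the decimal 5.18 < 5.7).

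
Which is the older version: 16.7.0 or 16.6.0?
16.6.0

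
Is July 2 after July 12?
No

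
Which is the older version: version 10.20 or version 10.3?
version 10.3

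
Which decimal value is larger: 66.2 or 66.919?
66.919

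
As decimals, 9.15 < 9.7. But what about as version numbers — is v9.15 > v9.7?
True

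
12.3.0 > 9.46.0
True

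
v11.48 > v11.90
False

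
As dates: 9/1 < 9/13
True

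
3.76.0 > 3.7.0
True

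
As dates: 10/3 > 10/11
False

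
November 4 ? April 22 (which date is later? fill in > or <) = >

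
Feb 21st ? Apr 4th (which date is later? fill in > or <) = <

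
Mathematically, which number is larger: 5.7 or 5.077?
5.7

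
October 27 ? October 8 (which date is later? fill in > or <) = >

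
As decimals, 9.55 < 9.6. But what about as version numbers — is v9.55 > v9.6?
True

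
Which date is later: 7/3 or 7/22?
7/22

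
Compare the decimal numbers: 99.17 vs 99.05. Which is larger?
99.17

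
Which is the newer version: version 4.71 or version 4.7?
version 4.71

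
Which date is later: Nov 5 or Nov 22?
Nov 22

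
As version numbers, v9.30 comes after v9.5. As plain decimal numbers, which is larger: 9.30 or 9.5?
9.5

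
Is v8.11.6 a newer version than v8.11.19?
No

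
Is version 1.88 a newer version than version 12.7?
No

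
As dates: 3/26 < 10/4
True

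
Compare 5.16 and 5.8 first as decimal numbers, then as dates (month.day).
As decimals: 5.16 < 5.8. As dates: 5/16 is later than 5/8 (day 16 > day 8).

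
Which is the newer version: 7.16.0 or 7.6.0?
7.16.0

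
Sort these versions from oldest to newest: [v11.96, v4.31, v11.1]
[v4.31, v11.1, v11.96]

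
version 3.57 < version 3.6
False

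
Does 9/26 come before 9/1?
No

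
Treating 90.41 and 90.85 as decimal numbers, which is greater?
90.85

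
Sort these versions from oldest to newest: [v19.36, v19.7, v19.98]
[v19.7, v19.36, v19.98]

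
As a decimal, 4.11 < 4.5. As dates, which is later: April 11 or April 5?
April 11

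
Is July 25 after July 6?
Yes. Day 25 comes after day 6 in July — this is a date comparison, not a decimal one (the decimal 7.25 would be smaller than 7.6).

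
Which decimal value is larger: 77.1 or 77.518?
77.518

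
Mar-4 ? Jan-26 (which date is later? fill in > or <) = >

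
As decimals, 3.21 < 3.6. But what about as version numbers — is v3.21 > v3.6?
True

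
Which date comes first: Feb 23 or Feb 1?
Feb 1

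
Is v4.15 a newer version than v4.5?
Yes. Version numbers are compared segment by segment as integers, not as decimals: minor version 15 > 5, so v4.15 > v4.5 (even though the decimal 4.15 < 4.5).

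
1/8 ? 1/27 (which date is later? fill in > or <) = <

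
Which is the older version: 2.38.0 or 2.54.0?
2.38.0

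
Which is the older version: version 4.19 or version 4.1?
version 4.1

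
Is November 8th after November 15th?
No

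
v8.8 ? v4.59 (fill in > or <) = >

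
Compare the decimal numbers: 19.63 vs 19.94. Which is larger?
19.94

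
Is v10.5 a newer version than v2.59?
Yes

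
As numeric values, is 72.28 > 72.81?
False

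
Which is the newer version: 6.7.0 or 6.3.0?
6.7.0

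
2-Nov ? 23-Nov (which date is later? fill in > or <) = <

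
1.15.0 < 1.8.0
False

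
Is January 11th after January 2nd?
Yes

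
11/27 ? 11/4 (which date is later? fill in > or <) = >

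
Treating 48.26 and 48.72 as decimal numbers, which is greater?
48.72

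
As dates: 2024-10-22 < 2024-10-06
False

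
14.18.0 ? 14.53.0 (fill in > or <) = <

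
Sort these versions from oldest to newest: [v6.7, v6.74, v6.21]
[v6.7, v6.21, v6.74]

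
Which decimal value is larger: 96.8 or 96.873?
96.873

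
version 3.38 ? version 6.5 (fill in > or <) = <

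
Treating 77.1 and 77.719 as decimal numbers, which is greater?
77.719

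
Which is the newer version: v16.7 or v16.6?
v16.7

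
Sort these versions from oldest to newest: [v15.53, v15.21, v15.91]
[v15.21, v15.53, v15.91]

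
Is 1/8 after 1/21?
No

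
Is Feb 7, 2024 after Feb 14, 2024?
No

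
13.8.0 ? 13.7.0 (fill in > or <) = >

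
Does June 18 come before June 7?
No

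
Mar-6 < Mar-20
True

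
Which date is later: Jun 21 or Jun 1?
Jun 21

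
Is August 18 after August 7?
Yes. Day 18 comes after day 7 in August — this is a date comparison, not a decimal one (the decimal 8.18 would be smaller than 8.7).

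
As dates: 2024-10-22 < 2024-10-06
False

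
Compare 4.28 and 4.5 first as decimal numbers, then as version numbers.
As decimals: 4.28 < 4.5. As versions: v4.28 > v4.5 (minor version 28 > 5).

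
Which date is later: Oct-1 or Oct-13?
Oct-13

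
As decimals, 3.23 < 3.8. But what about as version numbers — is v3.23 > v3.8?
True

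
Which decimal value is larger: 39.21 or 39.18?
39.21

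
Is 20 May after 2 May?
Yes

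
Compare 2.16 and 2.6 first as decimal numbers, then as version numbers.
As decimals: 2.16 < 2.6. As versions: v2.16 > v2.6 (minor version 16 > 6).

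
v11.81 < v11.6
False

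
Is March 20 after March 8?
Yes. Day 20 comes after day 8 in March — this is a date comparison, not a decimal one (the decimal 3.20 would be smaller than 3.8).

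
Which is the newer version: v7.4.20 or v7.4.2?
v7.4.20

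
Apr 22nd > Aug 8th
False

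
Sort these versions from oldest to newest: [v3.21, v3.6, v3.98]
[v3.6, v3.21, v3.98]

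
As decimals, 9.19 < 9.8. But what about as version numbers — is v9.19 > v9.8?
True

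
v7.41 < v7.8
False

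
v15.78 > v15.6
True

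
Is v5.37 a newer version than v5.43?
No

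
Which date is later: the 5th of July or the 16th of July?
the 16th of July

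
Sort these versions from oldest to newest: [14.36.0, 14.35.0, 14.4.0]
[14.4.0, 14.35.0, 14.36.0]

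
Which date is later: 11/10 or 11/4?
11/10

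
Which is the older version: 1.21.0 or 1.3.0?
1.3.0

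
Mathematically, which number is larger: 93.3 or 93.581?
93.581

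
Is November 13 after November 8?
Yes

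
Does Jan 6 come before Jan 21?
Yes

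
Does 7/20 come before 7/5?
No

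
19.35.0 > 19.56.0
False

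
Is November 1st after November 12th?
No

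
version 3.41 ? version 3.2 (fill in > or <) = >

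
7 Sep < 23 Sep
True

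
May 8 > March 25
True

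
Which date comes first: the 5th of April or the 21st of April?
the 5th of April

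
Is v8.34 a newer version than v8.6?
Yes. Version numbers are compared segment by segment as integers, not as decimals: minor version 34 > 6, so v8.34 > v8.6 (even though the decimal 8.34 < 8.6).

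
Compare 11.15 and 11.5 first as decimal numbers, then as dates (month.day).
As decimals: 11.15 < 11.5. As dates: 11/15 is later than 11/5 (day 15 > day 5).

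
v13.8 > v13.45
False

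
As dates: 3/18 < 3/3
False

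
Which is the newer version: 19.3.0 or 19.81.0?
19.81.0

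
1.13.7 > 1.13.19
False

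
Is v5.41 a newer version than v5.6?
Yes. Version numbers are compared segment by segment as integers, not as decimals: minor version 41 > 6, so v5.41 > v5.6 (even though the decimal 5.41 < 5.6).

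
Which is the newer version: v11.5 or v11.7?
v11.7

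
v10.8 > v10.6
True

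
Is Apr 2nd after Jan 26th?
Yes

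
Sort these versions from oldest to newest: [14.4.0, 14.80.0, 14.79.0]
[14.4.0, 14.79.0, 14.80.0]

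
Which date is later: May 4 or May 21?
May 21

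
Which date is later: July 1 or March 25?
July 1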